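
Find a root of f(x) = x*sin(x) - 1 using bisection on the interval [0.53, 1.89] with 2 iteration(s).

f(x) = x*sin(x) - 1
Initial interval: [0.53, 1.89]

Iteration 1:
  c_1 = (0.530000 + 1.890000)/2 = 1.210000
  f(c_1) = f(1.210000) = 0.132095
  f(a) × f(c) < 0, new interval: [0.530000, 1.210000]
Iteration 2:
  c_2 = (0.530000 + 1.210000)/2 = 0.870000
  f(c_2) = f(0.870000) = -0.335034
  f(a) × f(c) ≥ 0, new interval: [0.870000, 1.210000]

After 2 iteration(s), the approximation is c_2 = 0.870000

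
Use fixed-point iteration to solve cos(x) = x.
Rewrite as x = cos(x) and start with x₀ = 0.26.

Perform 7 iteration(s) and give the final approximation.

Equation: cos(x) = x
Fixed-point form: x = cos(x)
x₀ = 0.26

x_1 = g(0.260000) = 0.966390
x_2 = g(0.966390) = 0.568274
x_3 = g(0.568274) = 0.842831
x_4 = g(0.842831) = 0.665352
x_5 = g(0.665352) = 0.786700
x_6 = g(0.786700) = 0.706186
x_7 = g(0.706186) = 0.760843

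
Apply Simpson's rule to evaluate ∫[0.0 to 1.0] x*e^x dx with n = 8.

f(x) = x*e^x
a = 0.0, b = 1.0, n = 8
h = (b - a)/n = 0.125000

Simpson's rule: (h/3)[f(x₀) + 4f(x₁) + 2f(x₂) + ... + f(xₙ)]

x_0 = 0.0000, f(x_0) = 0.000000, coefficient = 1
x_1 = 0.1250, f(x_1) = 0.141644, coefficient = 4
x_2 = 0.2500, f(x_2) = 0.321006, coefficient = 2
x_3 = 0.3750, f(x_3) = 0.545622, coefficient = 4
x_4 = 0.5000, f(x_4) = 0.824361, coefficient = 2
x_5 = 0.6250, f(x_5) = 1.167654, coefficient = 4
x_6 = 0.7500, f(x_6) = 1.587750, coefficient = 2
x_7 = 0.8750, f(x_7) = 2.099016, coefficient = 4
x_8 = 1.0000, f(x_8) = 2.718282, coefficient = 1

I ≈ (0.125000/3) × 24.000256 = 1.000011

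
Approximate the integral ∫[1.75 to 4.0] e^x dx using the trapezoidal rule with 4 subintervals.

f(x) = e^x
a = 1.75, b = 4.0, n = 4
h = (b - a)/n = 0.562500

Trapezoidal rule: (h/2)[f(x₀) + 2f(x₁) + 2f(x₂) + ... + f(xₙ)]

x_0 = 1.7500, f(x_0) = 5.754603, coefficient = 1
x_1 = 2.3125, f(x_1) = 10.099642, coefficient = 2
x_2 = 2.8750, f(x_2) = 17.725424, coefficient = 2
x_3 = 3.4375, f(x_3) = 31.109088, coefficient = 2
x_4 = 4.0000, f(x_4) = 54.598150, coefficient = 1

I ≈ (0.562500/2) × 178.221062 = 50.124674
Exact value: 48.843547
Error: 1.281126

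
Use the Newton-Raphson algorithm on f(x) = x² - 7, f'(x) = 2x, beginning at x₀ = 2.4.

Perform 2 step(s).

f(x) = x² - 7
f'(x) = 2x
x₀ = 2.4

Newton-Raphson formula: x_{n+1} = x_n - f(x_n)/f'(x_n)

Iteration 1:
  f(2.400000) = -1.240000
  f'(2.400000) = 4.800000
  x_1 = 2.400000 - (-1.240000)/4.800000 = 2.658333
Iteration 2:
  f(2.658333) = 0.066736
  f'(2.658333) = 5.316667
  x_2 = 2.658333 - 0.066736/5.316667 = 2.645781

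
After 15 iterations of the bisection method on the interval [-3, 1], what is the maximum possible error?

Bisection error bound: |error| ≤ (b-a)/2^n
|error| ≤ (1 - (-3))/2^15 = 4/2^15
|error| ≤ 0.0001220703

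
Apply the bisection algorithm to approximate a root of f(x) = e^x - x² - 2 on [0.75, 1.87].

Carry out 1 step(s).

f(x) = e^x - x² - 2
Initial interval: [0.75, 1.87]

Iteration 1:
  c_1 = (0.750000 + 1.870000)/2 = 1.310000
  f(c_1) = f(1.310000) = -0.009926
  f(a) × f(c) ≥ 0, new interval: [1.310000, 1.870000]

After 1 iteration(s), the approximation is c_1 = 1.310000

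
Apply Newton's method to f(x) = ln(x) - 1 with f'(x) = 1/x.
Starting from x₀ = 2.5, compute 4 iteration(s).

f(x) = ln(x) - 1
f'(x) = 1/x
x₀ = 2.5

Newton-Raphson formula: x_{n+1} = x_n - f(x_n)/f'(x_n)

Iteration 1:
  f(2.500000) = -0.083709
  f'(2.500000) = 0.400000
  x_1 = 2.500000 - (-0.083709)/0.400000 = 2.709273
Iteration 2:
  f(2.709273) = -0.003320
  f'(2.709273) = 0.369103
  x_2 = 2.709273 - (-0.003320)/0.369103 = 2.718267
Iteration 3:
  f(2.718267) = -0.000005
  f'(2.718267) = 0.367881
  x_3 = 2.718267 - (-0.000005)/0.367881 = 2.718282
Iteration 4:
  f(2.718282) = 0.000000
  f'(2.718282) = 0.367879
  x_4 = 2.718282 - 0.000000/0.367879 = 2.718282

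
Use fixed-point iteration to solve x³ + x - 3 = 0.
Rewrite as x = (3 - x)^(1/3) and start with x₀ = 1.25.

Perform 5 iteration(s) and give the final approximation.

Equation: x³ + x - 3 = 0
Fixed-point form: x = (3 - x)^(1/3)
x₀ = 1.25

x_1 = g(1.250000) = 1.205071
x_2 = g(1.205071) = 1.215297
x_3 = g(1.215297) = 1.212985
x_4 = g(1.212985) = 1.213508
x_5 = g(1.213508) = 1.213390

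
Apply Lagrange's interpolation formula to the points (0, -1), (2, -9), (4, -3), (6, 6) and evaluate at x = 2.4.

Lagrange interpolation formula:
P(x) = Σ yᵢ × Lᵢ(x)
where Lᵢ(x) = Π_{j≠i} (x - xⱼ)/(xᵢ - xⱼ)

L_0(2.4) = (2.4 - 2)/(0 - 2) × (2.4 - 4)/(0 - 4) × (2.4 - 6)/(0 - 6) = -0.048000
L_1(2.4) = (2.4 - 0)/(2 - 0) × (2.4 - 4)/(2 - 4) × (2.4 - 6)/(2 - 6) = 0.864000
L_2(2.4) = (2.4 - 0)/(4 - 0) × (2.4 - 2)/(4 - 2) × (2.4 - 6)/(4 - 6) = 0.216000
L_3(2.4) = (2.4 - 0)/(6 - 0) × (2.4 - 2)/(6 - 2) × (2.4 - 4)/(6 - 4) = -0.032000

P(2.4) = (-1)×L_0(2.4) + (-9)×L_1(2.4) + (-3)×L_2(2.4) + 6×L_3(2.4)
P(2.4) = -8.568000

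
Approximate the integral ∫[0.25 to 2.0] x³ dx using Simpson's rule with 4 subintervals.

f(x) = x³
a = 0.25, b = 2.0, n = 4
h = (b - a)/n = 0.437500

Simpson's rule: (h/3)[f(x₀) + 4f(x₁) + 2f(x₂) + ... + f(xₙ)]

x_0 = 0.2500, f(x_0) = 0.015625, coefficient = 1
x_1 = 0.6875, f(x_1) = 0.324951, coefficient = 4
x_2 = 1.1250, f(x_2) = 1.423828, coefficient = 2
x_3 = 1.5625, f(x_3) = 3.814697, coefficient = 4
x_4 = 2.0000, f(x_4) = 8.000000, coefficient = 1

I ≈ (0.437500/3) × 27.421875 = 3.999023
Exact value: 3.999023
Error: 0.000000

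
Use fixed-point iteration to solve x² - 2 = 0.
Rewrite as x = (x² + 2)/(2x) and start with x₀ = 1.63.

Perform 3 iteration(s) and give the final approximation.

Equation: x² - 2 = 0
Fixed-point form: x = (x² + 2)/(2x)
x₀ = 1.63

x_1 = g(1.630000) = 1.428497
x_2 = g(1.428497) = 1.414285
x_3 = g(1.414285) = 1.414214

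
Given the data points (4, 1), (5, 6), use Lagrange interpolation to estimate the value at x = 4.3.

Lagrange interpolation formula:
P(x) = Σ yᵢ × Lᵢ(x)
where Lᵢ(x) = Π_{j≠i} (x - xⱼ)/(xᵢ - xⱼ)

L_0(4.3) = (4.3 - 5)/(4 - 5) = 0.700000
L_1(4.3) = (4.3 - 4)/(5 - 4) = 0.300000

P(4.3) = 1×L_0(4.3) + 6×L_1(4.3)
P(4.3) = 2.500000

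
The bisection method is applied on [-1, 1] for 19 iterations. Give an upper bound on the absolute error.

Bisection error bound: |error| ≤ (b-a)/2^n
|error| ≤ (1 - (-1))/2^19 = 2/2^19
|error| ≤ 0.0000038147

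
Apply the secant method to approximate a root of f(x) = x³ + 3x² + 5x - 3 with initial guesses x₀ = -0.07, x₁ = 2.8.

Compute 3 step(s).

f(x) = x³ + 3x² + 5x - 3
x₀ = -0.07, x₁ = 2.8

Secant formula: x_{n+1} = x_n - f(x_n)(x_n - x_{n-1})/(f(x_n) - f(x_{n-1}))

Iteration 1:
  f(-0.070000) = -3.335643
  f(2.800000) = 56.472000
  x_2 = 2.800000 - 56.472000×(2.800000 - (-0.070000))/(56.472000 - (-3.335643))
       = 0.090068
Iteration 2:
  f(2.800000) = 56.472000
  f(0.090068) = -2.524592
  x_3 = 0.090068 - (-2.524592)×(0.090068 - 2.800000)/(-2.524592 - 56.472000)
       = 0.206032
Iteration 3:
  f(0.090068) = -2.524592
  f(0.206032) = -1.833747
  x_4 = 0.206032 - (-1.833747)×(0.206032 - 0.090068)/(-1.833747 - (-2.524592))
       = 0.513841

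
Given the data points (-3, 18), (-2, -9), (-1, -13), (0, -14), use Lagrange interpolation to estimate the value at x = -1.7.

Lagrange interpolation formula:
P(x) = Σ yᵢ × Lᵢ(x)
where Lᵢ(x) = Π_{j≠i} (x - xⱼ)/(xᵢ - xⱼ)

L_0(-1.7) = (-1.7 - (-2))/(-3 - (-2)) × (-1.7 - (-1))/(-3 - (-1)) × (-1.7 - 0)/(-3 - 0) = -0.059500
L_1(-1.7) = (-1.7 - (-3))/(-2 - (-3)) × (-1.7 - (-1))/(-2 - (-1)) × (-1.7 - 0)/(-2 - 0) = 0.773500
L_2(-1.7) = (-1.7 - (-3))/(-1 - (-3)) × (-1.7 - (-2))/(-1 - (-2)) × (-1.7 - 0)/(-1 - 0) = 0.331500
L_3(-1.7) = (-1.7 - (-3))/(0 - (-3)) × (-1.7 - (-2))/(0 - (-2)) × (-1.7 - (-1))/(0 - (-1)) = -0.045500

P(-1.7) = 18×L_0(-1.7) + (-9)×L_1(-1.7) + (-13)×L_2(-1.7) + (-14)×L_3(-1.7)
P(-1.7) = -11.705000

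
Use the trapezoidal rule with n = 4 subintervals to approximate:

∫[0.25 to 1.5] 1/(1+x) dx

f(x) = 1/(1+x)
a = 0.25, b = 1.5, n = 4
h = (b - a)/n = 0.312500

Trapezoidal rule: (h/2)[f(x₀) + 2f(x₁) + 2f(x₂) + ... + f(xₙ)]

x_0 = 0.2500, f(x_0) = 0.800000, coefficient = 1
x_1 = 0.5625, f(x_1) = 0.640000, coefficient = 2
x_2 = 0.8750, f(x_2) = 0.533333, coefficient = 2
x_3 = 1.1875, f(x_3) = 0.457143, coefficient = 2
x_4 = 1.5000, f(x_4) = 0.400000, coefficient = 1

I ≈ (0.312500/2) × 4.460952 = 0.697024
Exact value: 0.693147
Error: 0.003877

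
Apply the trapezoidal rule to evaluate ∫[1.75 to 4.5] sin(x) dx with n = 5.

f(x) = sin(x)
a = 1.75, b = 4.5, n = 5
h = (b - a)/n = 0.550000

Trapezoidal rule: (h/2)[f(x₀) + 2f(x₁) + 2f(x₂) + ... + f(xₙ)]

x_0 = 1.7500, f(x_0) = 0.983986, coefficient = 1
x_1 = 2.3000, f(x_1) = 0.745705, coefficient = 2
x_2 = 2.8500, f(x_2) = 0.287478, coefficient = 2
x_3 = 3.4000, f(x_3) = -0.255541, coefficient = 2
x_4 = 3.9500, f(x_4) = -0.723188, coefficient = 2
x_5 = 4.5000, f(x_5) = -0.977530, coefficient = 1

I ≈ (0.550000/2) × 0.115364 = 0.031725
Exact value: 0.032550
Error: 0.000825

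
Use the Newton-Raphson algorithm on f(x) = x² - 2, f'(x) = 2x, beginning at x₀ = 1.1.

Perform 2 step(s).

f(x) = x² - 2
f'(x) = 2x
x₀ = 1.1

Newton-Raphson formula: x_{n+1} = x_n - f(x_n)/f'(x_n)

Iteration 1:
  f(1.100000) = -0.790000
  f'(1.100000) = 2.200000
  x_1 = 1.100000 - (-0.790000)/2.200000 = 1.459091
Iteration 2:
  f(1.459091) = 0.128946
  f'(1.459091) = 2.918182
  x_2 = 1.459091 - 0.128946/2.918182 = 1.414904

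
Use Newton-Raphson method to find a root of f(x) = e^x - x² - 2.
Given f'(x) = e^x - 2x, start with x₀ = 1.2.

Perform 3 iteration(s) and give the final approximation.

f(x) = e^x - x² - 2
f'(x) = e^x - 2x
x₀ = 1.2

Newton-Raphson formula: x_{n+1} = x_n - f(x_n)/f'(x_n)

Iteration 1:
  f(1.200000) = -0.119883
  f'(1.200000) = 0.920117
  x_1 = 1.200000 - (-0.119883)/0.920117 = 1.330291
Iteration 2:
  f(1.330291) = 0.012470
  f'(1.330291) = 1.121562
  x_2 = 1.330291 - 0.012470/1.121562 = 1.319173
Iteration 3:
  f(1.319173) = 0.000109
  f'(1.319173) = 1.101981
  x_3 = 1.319173 - 0.000109/1.101981 = 1.319074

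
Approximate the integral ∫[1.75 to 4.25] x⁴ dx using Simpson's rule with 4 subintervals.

f(x) = x⁴
a = 1.75, b = 4.25, n = 4
h = (b - a)/n = 0.625000

Simpson's rule: (h/3)[f(x₀) + 4f(x₁) + 2f(x₂) + ... + f(xₙ)]

x_0 = 1.7500, f(x_0) = 9.378906, coefficient = 1
x_1 = 2.3750, f(x_1) = 31.816650, coefficient = 4
x_2 = 3.0000, f(x_2) = 81.000000, coefficient = 2
x_3 = 3.6250, f(x_3) = 172.676025, coefficient = 4
x_4 = 4.2500, f(x_4) = 326.253906, coefficient = 1

I ≈ (0.625000/3) × 1315.603516 = 274.084066
Exact value: 274.033203
Error: 0.050863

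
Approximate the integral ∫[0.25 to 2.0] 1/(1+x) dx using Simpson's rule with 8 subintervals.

f(x) = 1/(1+x)
a = 0.25, b = 2.0, n = 8
h = (b - a)/n = 0.218750

Simpson's rule: (h/3)[f(x₀) + 4f(x₁) + 2f(x₂) + ... + f(xₙ)]

x_0 = 0.2500, f(x_0) = 0.800000, coefficient = 1
x_1 = 0.4688, f(x_1) = 0.680851, coefficient = 4
x_2 = 0.6875, f(x_2) = 0.592593, coefficient = 2
x_3 = 0.9062, f(x_3) = 0.524590, coefficient = 4
x_4 = 1.1250, f(x_4) = 0.470588, coefficient = 2
x_5 = 1.3438, f(x_5) = 0.426667, coefficient = 4
x_6 = 1.5625, f(x_6) = 0.390244, coefficient = 2
x_7 = 1.7812, f(x_7) = 0.359551, coefficient = 4
x_8 = 2.0000, f(x_8) = 0.333333, coefficient = 1

I ≈ (0.218750/3) × 12.006817 = 0.875497
Exact value: 0.875469
Error: 0.000028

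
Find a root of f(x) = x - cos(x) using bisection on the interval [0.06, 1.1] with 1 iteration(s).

f(x) = x - cos(x)
Initial interval: [0.06, 1.1]

Iteration 1:
  c_1 = (0.060000 + 1.100000)/2 = 0.580000
  f(c_1) = f(0.580000) = -0.256463
  f(a) × f(c) ≥ 0, new interval: [0.580000, 1.100000]

After 1 iteration(s), the approximation is c_1 = 0.580000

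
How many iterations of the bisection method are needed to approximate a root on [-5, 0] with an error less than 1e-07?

We need (b-a)/2^n ≤ 1e-07
(0 - (-5))/2^n ≤ 1e-07
5/2^n ≤ 1e-07
2^n ≥ 50000000
n ≥ log₂(50000000) = 25.58
n ≥ 26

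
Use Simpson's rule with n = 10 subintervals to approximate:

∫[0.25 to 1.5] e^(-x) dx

f(x) = e^(-x)
a = 0.25, b = 1.5, n = 10
h = (b - a)/n = 0.125000

Simpson's rule: (h/3)[f(x₀) + 4f(x₁) + 2f(x₂) + ... + f(xₙ)]

x_0 = 0.2500, f(x_0) = 0.778801, coefficient = 1
x_1 = 0.3750, f(x_1) = 0.687289, coefficient = 4
x_2 = 0.5000, f(x_2) = 0.606531, coefficient = 2
x_3 = 0.6250, f(x_3) = 0.535261, coefficient = 4
x_4 = 0.7500, f(x_4) = 0.472367, coefficient = 2
x_5 = 0.8750, f(x_5) = 0.416862, coefficient = 4
x_6 = 1.0000, f(x_6) = 0.367879, coefficient = 2
x_7 = 1.1250, f(x_7) = 0.324652, coefficient = 4
x_8 = 1.2500, f(x_8) = 0.286505, coefficient = 2
x_9 = 1.3750, f(x_9) = 0.252840, coefficient = 4
x_10 = 1.5000, f(x_10) = 0.223130, coefficient = 1

I ≈ (0.125000/3) × 13.336113 = 0.555671
Exact value: 0.555671
Error: 0.000001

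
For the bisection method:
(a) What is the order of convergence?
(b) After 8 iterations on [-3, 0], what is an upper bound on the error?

(a) Bisection has linear (order 1) convergence; the error is halved each step.

(b) Error bound = (b-a)/2^n = (0 - (-3))/2^{8}
    = 3/2^{8}

(a) 1 (linear); (b) error ≤ 1.17e-02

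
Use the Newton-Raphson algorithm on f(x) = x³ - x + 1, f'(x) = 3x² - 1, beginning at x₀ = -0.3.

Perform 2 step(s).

f(x) = x³ - x + 1
f'(x) = 3x² - 1
x₀ = -0.3

Newton-Raphson formula: x_{n+1} = x_n - f(x_n)/f'(x_n)

Iteration 1:
  f(-0.300000) = 1.273000
  f'(-0.300000) = -0.730000
  x_1 = -0.300000 - 1.273000/(-0.730000) = 1.443836
Iteration 2:
  f(1.443836) = 2.566073
  f'(1.443836) = 5.253984
  x_2 = 1.443836 - 2.566073/5.253984 = 0.955431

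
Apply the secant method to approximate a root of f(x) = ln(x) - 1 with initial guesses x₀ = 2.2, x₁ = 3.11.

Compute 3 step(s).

f(x) = ln(x) - 1
x₀ = 2.2, x₁ = 3.11

Secant formula: x_{n+1} = x_n - f(x_n)(x_n - x_{n-1})/(f(x_n) - f(x_{n-1}))

Iteration 1:
  f(2.200000) = -0.211543
  f(3.110000) = 0.134623
  x_2 = 3.110000 - 0.134623×(3.110000 - 2.200000)/(0.134623 - (-0.211543))
       = 2.756104
Iteration 2:
  f(3.110000) = 0.134623
  f(2.756104) = 0.013818
  x_3 = 2.756104 - 0.013818×(2.756104 - 3.110000)/(0.013818 - 0.134623)
       = 2.715624
Iteration 3:
  f(2.756104) = 0.013818
  f(2.715624) = -0.000978
  x_4 = 2.715624 - (-0.000978)×(2.715624 - 2.756104)/(-0.000978 - 0.013818)
       = 2.718300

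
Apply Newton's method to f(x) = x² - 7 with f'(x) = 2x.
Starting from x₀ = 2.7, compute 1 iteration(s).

f(x) = x² - 7
f'(x) = 2x
x₀ = 2.7

Newton-Raphson formula: x_{n+1} = x_n - f(x_n)/f'(x_n)

Iteration 1:
  f(2.700000) = 0.290000
  f'(2.700000) = 5.400000
  x_1 = 2.700000 - 0.290000/5.400000 = 2.646296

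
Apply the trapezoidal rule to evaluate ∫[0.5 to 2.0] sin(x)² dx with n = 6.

f(x) = sin(x)²
a = 0.5, b = 2.0, n = 6
h = (b - a)/n = 0.250000

Trapezoidal rule: (h/2)[f(x₀) + 2f(x₁) + 2f(x₂) + ... + f(xₙ)]

x_0 = 0.5000, f(x_0) = 0.229849, coefficient = 1
x_1 = 0.7500, f(x_1) = 0.464631, coefficient = 2
x_2 = 1.0000, f(x_2) = 0.708073, coefficient = 2
x_3 = 1.2500, f(x_3) = 0.900572, coefficient = 2
x_4 = 1.5000, f(x_4) = 0.994996, coefficient = 2
x_5 = 1.7500, f(x_5) = 0.968228, coefficient = 2
x_6 = 2.0000, f(x_6) = 0.826822, coefficient = 1

I ≈ (0.250000/2) × 9.129673 = 1.141209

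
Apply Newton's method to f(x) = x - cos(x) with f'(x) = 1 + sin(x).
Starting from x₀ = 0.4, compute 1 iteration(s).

f(x) = x - cos(x)
f'(x) = 1 + sin(x)
x₀ = 0.4

Newton-Raphson formula: x_{n+1} = x_n - f(x_n)/f'(x_n)

Iteration 1:
  f(0.400000) = -0.521061
  f'(0.400000) = 1.389418
  x_1 = 0.400000 - (-0.521061)/1.389418 = 0.775021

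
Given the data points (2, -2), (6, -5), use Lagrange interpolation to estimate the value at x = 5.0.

Lagrange interpolation formula:
P(x) = Σ yᵢ × Lᵢ(x)
where Lᵢ(x) = Π_{j≠i} (x - xⱼ)/(xᵢ - xⱼ)

L_0(5.0) = (5.0 - 6)/(2 - 6) = 0.250000
L_1(5.0) = (5.0 - 2)/(6 - 2) = 0.750000

P(5.0) = (-2)×L_0(5.0) + (-5)×L_1(5.0)
P(5.0) = -4.250000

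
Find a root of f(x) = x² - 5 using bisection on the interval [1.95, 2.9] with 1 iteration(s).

f(x) = x² - 5
Initial interval: [1.95, 2.9]

Iteration 1:
  c_1 = (1.950000 + 2.900000)/2 = 2.425000
  f(c_1) = f(2.425000) = 0.880625
  f(a) × f(c) < 0, new interval: [1.950000, 2.425000]

After 1 iteration(s), the approximation is c_1 = 2.425000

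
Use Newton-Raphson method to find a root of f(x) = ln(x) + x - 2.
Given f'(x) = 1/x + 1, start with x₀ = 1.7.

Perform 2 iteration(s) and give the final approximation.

f(x) = ln(x) + x - 2
f'(x) = 1/x + 1
x₀ = 1.7

Newton-Raphson formula: x_{n+1} = x_n - f(x_n)/f'(x_n)

Iteration 1:
  f(1.700000) = 0.230628
  f'(1.700000) = 1.588235
  x_1 = 1.700000 - 0.230628/1.588235 = 1.554790
Iteration 2:
  f(1.554790) = -0.003870
  f'(1.554790) = 1.643174
  x_2 = 1.554790 - (-0.003870)/1.643174 = 1.557145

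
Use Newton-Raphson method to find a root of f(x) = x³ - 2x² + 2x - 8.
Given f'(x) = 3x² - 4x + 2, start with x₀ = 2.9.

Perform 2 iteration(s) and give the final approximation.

f(x) = x³ - 2x² + 2x - 8
f'(x) = 3x² - 4x + 2
x₀ = 2.9

Newton-Raphson formula: x_{n+1} = x_n - f(x_n)/f'(x_n)

Iteration 1:
  f(2.900000) = 5.369000
  f'(2.900000) = 15.630000
  x_1 = 2.900000 - 5.369000/15.630000 = 2.556494
Iteration 2:
  f(2.556494) = 0.750044
  f'(2.556494) = 11.381008
  x_2 = 2.556494 - 0.750044/11.381008 = 2.490591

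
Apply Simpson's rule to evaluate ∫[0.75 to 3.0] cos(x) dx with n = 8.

f(x) = cos(x)
a = 0.75, b = 3.0, n = 8
h = (b - a)/n = 0.281250

Simpson's rule: (h/3)[f(x₀) + 4f(x₁) + 2f(x₂) + ... + f(xₙ)]

x_0 = 0.7500, f(x_0) = 0.731689, coefficient = 1
x_1 = 1.0312, f(x_1) = 0.513747, coefficient = 4
x_2 = 1.3125, f(x_2) = 0.255434, coefficient = 2
x_3 = 1.5938, f(x_3) = -0.022952, coefficient = 4
x_4 = 1.8750, f(x_4) = -0.299534, coefficient = 2
x_5 = 2.1562, f(x_5) = -0.552578, coefficient = 4
x_6 = 2.4375, f(x_6) = -0.762199, coefficient = 2
x_7 = 2.7188, f(x_7) = -0.911926, coefficient = 4
x_8 = 3.0000, f(x_8) = -0.989992, coefficient = 1

I ≈ (0.281250/3) × -5.765736 = -0.540538
Exact value: -0.540519
Error: 0.000019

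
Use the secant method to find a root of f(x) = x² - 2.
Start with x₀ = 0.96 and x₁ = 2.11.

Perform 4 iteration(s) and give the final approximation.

f(x) = x² - 2
x₀ = 0.96, x₁ = 2.11

Secant formula: x_{n+1} = x_n - f(x_n)(x_n - x_{n-1})/(f(x_n) - f(x_{n-1}))

Iteration 1:
  f(0.960000) = -1.078400
  f(2.110000) = 2.452100
  x_2 = 2.110000 - 2.452100×(2.110000 - 0.960000)/(2.452100 - (-1.078400))
       = 1.311270
Iteration 2:
  f(2.110000) = 2.452100
  f(1.311270) = -0.280570
  x_3 = 1.311270 - (-0.280570)×(1.311270 - 2.110000)/(-0.280570 - 2.452100)
       = 1.393278
Iteration 3:
  f(1.311270) = -0.280570
  f(1.393278) = -0.058777
  x_4 = 1.393278 - (-0.058777)×(1.393278 - 1.311270)/(-0.058777 - (-0.280570))
       = 1.415010
Iteration 4:
  f(1.393278) = -0.058777
  f(1.415010) = 0.002255
  x_5 = 1.415010 - 0.002255×(1.415010 - 1.393278)/(0.002255 - (-0.058777))
       = 1.414208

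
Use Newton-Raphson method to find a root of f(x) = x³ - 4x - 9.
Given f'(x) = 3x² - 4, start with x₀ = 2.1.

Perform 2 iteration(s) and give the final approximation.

f(x) = x³ - 4x - 9
f'(x) = 3x² - 4
x₀ = 2.1

Newton-Raphson formula: x_{n+1} = x_n - f(x_n)/f'(x_n)

Iteration 1:
  f(2.100000) = -8.139000
  f'(2.100000) = 9.230000
  x_1 = 2.100000 - (-8.139000)/9.230000 = 2.981798
Iteration 2:
  f(2.981798) = 5.584341
  f'(2.981798) = 22.673367
  x_2 = 2.981798 - 5.584341/22.673367 = 2.735503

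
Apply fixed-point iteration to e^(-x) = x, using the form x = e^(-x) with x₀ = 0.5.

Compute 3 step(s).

Equation: e^(-x) = x
Fixed-point form: x = e^(-x)
x₀ = 0.5

x_1 = g(0.500000) = 0.606531
x_2 = g(0.606531) = 0.545239
x_3 = g(0.545239) = 0.579703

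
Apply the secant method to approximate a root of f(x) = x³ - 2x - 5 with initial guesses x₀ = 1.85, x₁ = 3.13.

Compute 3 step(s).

f(x) = x³ - 2x - 5
x₀ = 1.85, x₁ = 3.13

Secant formula: x_{n+1} = x_n - f(x_n)(x_n - x_{n-1})/(f(x_n) - f(x_{n-1}))

Iteration 1:
  f(1.850000) = -2.368375
  f(3.130000) = 19.404297
  x_2 = 3.130000 - 19.404297×(3.130000 - 1.850000)/(19.404297 - (-2.368375))
       = 1.989235
Iteration 2:
  f(3.130000) = 19.404297
  f(1.989235) = -1.106955
  x_3 = 1.989235 - (-1.106955)×(1.989235 - 3.130000)/(-1.106955 - 19.404297)
       = 2.050800
Iteration 3:
  f(1.989235) = -1.106955
  f(2.050800) = -0.476384
  x_4 = 2.050800 - (-0.476384)×(2.050800 - 1.989235)/(-0.476384 - (-1.106955))
       = 2.097311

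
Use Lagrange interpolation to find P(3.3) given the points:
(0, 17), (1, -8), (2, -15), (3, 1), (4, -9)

Lagrange interpolation formula:
P(x) = Σ yᵢ × Lᵢ(x)
where Lᵢ(x) = Π_{j≠i} (x - xⱼ)/(xᵢ - xⱼ)

L_0(3.3) = (3.3 - 1)/(0 - 1) × (3.3 - 2)/(0 - 2) × (3.3 - 3)/(0 - 3) × (3.3 - 4)/(0 - 4) = -0.026162
L_1(3.3) = (3.3 - 0)/(1 - 0) × (3.3 - 2)/(1 - 2) × (3.3 - 3)/(1 - 3) × (3.3 - 4)/(1 - 4) = 0.150150
L_2(3.3) = (3.3 - 0)/(2 - 0) × (3.3 - 1)/(2 - 1) × (3.3 - 3)/(2 - 3) × (3.3 - 4)/(2 - 4) = -0.398475
L_3(3.3) = (3.3 - 0)/(3 - 0) × (3.3 - 1)/(3 - 1) × (3.3 - 2)/(3 - 2) × (3.3 - 4)/(3 - 4) = 1.151150
L_4(3.3) = (3.3 - 0)/(4 - 0) × (3.3 - 1)/(4 - 1) × (3.3 - 2)/(4 - 2) × (3.3 - 3)/(4 - 3) = 0.123337

P(3.3) = 17×L_0(3.3) + (-8)×L_1(3.3) + (-15)×L_2(3.3) + 1×L_3(3.3) + (-9)×L_4(3.3)
P(3.3) = 4.372275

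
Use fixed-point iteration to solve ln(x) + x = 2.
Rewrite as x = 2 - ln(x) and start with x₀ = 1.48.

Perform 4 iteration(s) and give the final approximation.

Equation: ln(x) + x = 2
Fixed-point form: x = 2 - ln(x)
x₀ = 1.48

x_1 = g(1.480000) = 1.607958
x_2 = g(1.607958) = 1.525035
x_3 = g(1.525035) = 1.577983
x_4 = g(1.577983) = 1.543853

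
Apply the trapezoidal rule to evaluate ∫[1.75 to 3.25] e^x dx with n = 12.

f(x) = e^x
a = 1.75, b = 3.25, n = 12
h = (b - a)/n = 0.125000

Trapezoidal rule: (h/2)[f(x₀) + 2f(x₁) + 2f(x₂) + ... + f(xₙ)]

x_0 = 1.7500, f(x_0) = 5.754603, coefficient = 1
x_1 = 1.8750, f(x_1) = 6.520819, coefficient = 2
x_2 = 2.0000, f(x_2) = 7.389056, coefficient = 2
x_3 = 2.1250, f(x_3) = 8.372897, coefficient = 2
x_4 = 2.2500, f(x_4) = 9.487736, coefficient = 2
x_5 = 2.3750, f(x_5) = 10.751013, coefficient = 2
x_6 = 2.5000, f(x_6) = 12.182494, coefficient = 2
x_7 = 2.6250, f(x_7) = 13.804574, coefficient = 2
x_8 = 2.7500, f(x_8) = 15.642632, coefficient = 2
x_9 = 2.8750, f(x_9) = 17.725424, coefficient = 2
x_10 = 3.0000, f(x_10) = 20.085537, coefficient = 2
x_11 = 3.1250, f(x_11) = 22.759895, coefficient = 2
x_12 = 3.2500, f(x_12) = 25.790340, coefficient = 1

I ≈ (0.125000/2) × 320.989098 = 20.061819
Exact value: 20.035737
Error: 0.026081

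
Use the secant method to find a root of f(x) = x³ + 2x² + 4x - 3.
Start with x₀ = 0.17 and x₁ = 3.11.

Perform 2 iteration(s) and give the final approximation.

f(x) = x³ + 2x² + 4x - 3
x₀ = 0.17, x₁ = 3.11

Secant formula: x_{n+1} = x_n - f(x_n)(x_n - x_{n-1})/(f(x_n) - f(x_{n-1}))

Iteration 1:
  f(0.170000) = -2.257287
  f(3.110000) = 58.864431
  x_2 = 3.110000 - 58.864431×(3.110000 - 0.170000)/(58.864431 - (-2.257287))
       = 0.278577
Iteration 2:
  f(3.110000) = 58.864431
  f(0.278577) = -1.708862
  x_3 = 0.278577 - (-1.708862)×(0.278577 - 3.110000)/(-1.708862 - 58.864431)
       = 0.358456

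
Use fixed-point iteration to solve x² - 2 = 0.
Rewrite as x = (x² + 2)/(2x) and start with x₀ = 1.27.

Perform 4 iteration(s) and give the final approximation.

Equation: x² - 2 = 0
Fixed-point form: x = (x² + 2)/(2x)
x₀ = 1.27

x_1 = g(1.270000) = 1.422402
x_2 = g(1.422402) = 1.414237
x_3 = g(1.414237) = 1.414214
x_4 = g(1.414214) = 1.414214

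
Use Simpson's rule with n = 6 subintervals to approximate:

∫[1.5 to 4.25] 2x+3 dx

f(x) = 2x+3
a = 1.5, b = 4.25, n = 6
h = (b - a)/n = 0.458333

Simpson's rule: (h/3)[f(x₀) + 4f(x₁) + 2f(x₂) + ... + f(xₙ)]

x_0 = 1.5000, f(x_0) = 6.000000, coefficient = 1
x_1 = 1.9583, f(x_1) = 6.916667, coefficient = 4
x_2 = 2.4167, f(x_2) = 7.833333, coefficient = 2
x_3 = 2.8750, f(x_3) = 8.750000, coefficient = 4
x_4 = 3.3333, f(x_4) = 9.666667, coefficient = 2
x_5 = 3.7917, f(x_5) = 10.583333, coefficient = 4
x_6 = 4.2500, f(x_6) = 11.500000, coefficient = 1

I ≈ (0.458333/3) × 157.500000 = 24.062500
Exact value: 24.062500
Error: 0.000000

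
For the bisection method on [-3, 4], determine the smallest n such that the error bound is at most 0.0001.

We need (b-a)/2^n ≤ 0.0001
(4 - (-3))/2^n ≤ 0.0001
7/2^n ≤ 0.0001
2^n ≥ 70000
n ≥ log₂(70000) = 16.10
n ≥ 17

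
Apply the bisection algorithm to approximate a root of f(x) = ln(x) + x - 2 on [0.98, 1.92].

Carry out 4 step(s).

f(x) = ln(x) + x - 2
Initial interval: [0.98, 1.92]

Iteration 1:
  c_1 = (0.980000 + 1.920000)/2 = 1.450000
  f(c_1) = f(1.450000) = -0.178436
  f(a) × f(c) ≥ 0, new interval: [1.450000, 1.920000]
Iteration 2:
  c_2 = (1.450000 + 1.920000)/2 = 1.685000
  f(c_2) = f(1.685000) = 0.206766
  f(a) × f(c) < 0, new interval: [1.450000, 1.685000]
Iteration 3:
  c_3 = (1.450000 + 1.685000)/2 = 1.567500
  f(c_3) = f(1.567500) = 0.016982
  f(a) × f(c) < 0, new interval: [1.450000, 1.567500]
Iteration 4:
  c_4 = (1.450000 + 1.567500)/2 = 1.508750
  f(c_4) = f(1.508750) = -0.079969
  f(a) × f(c) ≥ 0, new interval: [1.508750, 1.567500]

After 4 iteration(s), the approximation is c_4 = 1.508750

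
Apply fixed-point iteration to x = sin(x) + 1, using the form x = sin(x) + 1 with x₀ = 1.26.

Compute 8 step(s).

Equation: x = sin(x) + 1
Fixed-point form: x = sin(x) + 1
x₀ = 1.26

x_1 = g(1.260000) = 1.952090
x_2 = g(1.952090) = 1.928184
x_3 = g(1.928184) = 1.936814
x_4 = g(1.936814) = 1.933760
x_5 = g(1.933760) = 1.934849
x_6 = g(1.934849) = 1.934462
x_7 = g(1.934462) = 1.934599
x_8 = g(1.934599) = 1.934550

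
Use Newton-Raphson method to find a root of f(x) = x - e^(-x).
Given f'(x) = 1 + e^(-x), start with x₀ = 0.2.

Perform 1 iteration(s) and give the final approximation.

f(x) = x - e^(-x)
f'(x) = 1 + e^(-x)
x₀ = 0.2

Newton-Raphson formula: x_{n+1} = x_n - f(x_n)/f'(x_n)

Iteration 1:
  f(0.200000) = -0.618731
  f'(0.200000) = 1.818731
  x_1 = 0.200000 - (-0.618731)/1.818731 = 0.540199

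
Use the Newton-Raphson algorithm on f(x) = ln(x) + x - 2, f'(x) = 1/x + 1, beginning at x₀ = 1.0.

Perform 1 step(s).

f(x) = ln(x) + x - 2
f'(x) = 1/x + 1
x₀ = 1.0

Newton-Raphson formula: x_{n+1} = x_n - f(x_n)/f'(x_n)

Iteration 1:
  f(1.000000) = -1.000000
  f'(1.000000) = 2.000000
  x_1 = 1.000000 - (-1.000000)/2.000000 = 1.500000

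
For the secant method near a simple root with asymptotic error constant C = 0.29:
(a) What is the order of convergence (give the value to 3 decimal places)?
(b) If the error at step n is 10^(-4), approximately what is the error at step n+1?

(a) Secant method has superlinear convergence with order φ = (1+√5)/2 ≈ 1.618.
    This means |e_{n+1}| ≈ C|e_n|^1.618.

(b) With |e_n| = 10^(-4) and C = 0.29:
    |e_{n+1}| ≈ 0.29 × (10^(-4))^1.618 = 0.29 × 10^(-6.47)

(a) ≈ 1.618 (golden ratio); (b) |e_{n+1}| ≈ 9.778e-08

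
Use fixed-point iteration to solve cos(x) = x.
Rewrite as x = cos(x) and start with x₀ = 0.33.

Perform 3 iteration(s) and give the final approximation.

Equation: cos(x) = x
Fixed-point form: x = cos(x)
x₀ = 0.33

x_1 = g(0.330000) = 0.946042
x_2 = g(0.946042) = 0.584898
x_3 = g(0.584898) = 0.833769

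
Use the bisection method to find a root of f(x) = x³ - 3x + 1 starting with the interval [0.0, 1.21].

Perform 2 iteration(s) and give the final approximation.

f(x) = x³ - 3x + 1
Initial interval: [0.0, 1.21]

Iteration 1:
  c_1 = (0.000000 + 1.210000)/2 = 0.605000
  f(c_1) = f(0.605000) = -0.593555
  f(a) × f(c) < 0, new interval: [0.000000, 0.605000]
Iteration 2:
  c_2 = (0.000000 + 0.605000)/2 = 0.302500
  f(c_2) = f(0.302500) = 0.120181
  f(a) × f(c) ≥ 0, new interval: [0.302500, 0.605000]

After 2 iteration(s), the approximation is c_2 = 0.302500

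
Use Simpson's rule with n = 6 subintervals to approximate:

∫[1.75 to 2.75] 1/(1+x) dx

f(x) = 1/(1+x)
a = 1.75, b = 2.75, n = 6
h = (b - a)/n = 0.166667

Simpson's rule: (h/3)[f(x₀) + 4f(x₁) + 2f(x₂) + ... + f(xₙ)]

x_0 = 1.7500, f(x_0) = 0.363636, coefficient = 1
x_1 = 1.9167, f(x_1) = 0.342857, coefficient = 4
x_2 = 2.0833, f(x_2) = 0.324324, coefficient = 2
x_3 = 2.2500, f(x_3) = 0.307692, coefficient = 4
x_4 = 2.4167, f(x_4) = 0.292683, coefficient = 2
x_5 = 2.5833, f(x_5) = 0.279070, coefficient = 4
x_6 = 2.7500, f(x_6) = 0.266667, coefficient = 1

I ≈ (0.166667/3) × 5.582794 = 0.310155
Exact value: 0.310155
Error: 0.000000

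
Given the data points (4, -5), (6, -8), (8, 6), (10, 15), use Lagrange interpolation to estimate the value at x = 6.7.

Lagrange interpolation formula:
P(x) = Σ yᵢ × Lᵢ(x)
where Lᵢ(x) = Π_{j≠i} (x - xⱼ)/(xᵢ - xⱼ)

L_0(6.7) = (6.7 - 6)/(4 - 6) × (6.7 - 8)/(4 - 8) × (6.7 - 10)/(4 - 10) = -0.062563
L_1(6.7) = (6.7 - 4)/(6 - 4) × (6.7 - 8)/(6 - 8) × (6.7 - 10)/(6 - 10) = 0.723937
L_2(6.7) = (6.7 - 4)/(8 - 4) × (6.7 - 6)/(8 - 6) × (6.7 - 10)/(8 - 10) = 0.389813
L_3(6.7) = (6.7 - 4)/(10 - 4) × (6.7 - 6)/(10 - 6) × (6.7 - 8)/(10 - 8) = -0.051188

P(6.7) = (-5)×L_0(6.7) + (-8)×L_1(6.7) + 6×L_2(6.7) + 15×L_3(6.7)
P(6.7) = -3.907625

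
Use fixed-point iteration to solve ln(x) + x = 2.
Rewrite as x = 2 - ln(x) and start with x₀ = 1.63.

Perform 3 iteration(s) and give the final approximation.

Equation: ln(x) + x = 2
Fixed-point form: x = 2 - ln(x)
x₀ = 1.63

x_1 = g(1.630000) = 1.511420
x_2 = g(1.511420) = 1.586950
x_3 = g(1.586950) = 1.538186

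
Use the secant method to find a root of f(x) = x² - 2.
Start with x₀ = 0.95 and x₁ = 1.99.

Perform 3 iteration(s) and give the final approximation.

f(x) = x² - 2
x₀ = 0.95, x₁ = 1.99

Secant formula: x_{n+1} = x_n - f(x_n)(x_n - x_{n-1})/(f(x_n) - f(x_{n-1}))

Iteration 1:
  f(0.950000) = -1.097500
  f(1.990000) = 1.960100
  x_2 = 1.990000 - 1.960100×(1.990000 - 0.950000)/(1.960100 - (-1.097500))
       = 1.323299
Iteration 2:
  f(1.990000) = 1.960100
  f(1.323299) = -0.248879
  x_3 = 1.323299 - (-0.248879)×(1.323299 - 1.990000)/(-0.248879 - 1.960100)
       = 1.398414
Iteration 3:
  f(1.323299) = -0.248879
  f(1.398414) = -0.044437
  x_4 = 1.398414 - (-0.044437)×(1.398414 - 1.323299)/(-0.044437 - (-0.248879))
       = 1.414741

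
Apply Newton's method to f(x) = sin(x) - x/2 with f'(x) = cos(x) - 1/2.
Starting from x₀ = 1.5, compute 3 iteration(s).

f(x) = sin(x) - x/2
f'(x) = cos(x) - 1/2
x₀ = 1.5

Newton-Raphson formula: x_{n+1} = x_n - f(x_n)/f'(x_n)

Iteration 1:
  f(1.500000) = 0.247495
  f'(1.500000) = -0.429263
  x_1 = 1.500000 - 0.247495/(-0.429263) = 2.076558
Iteration 2:
  f(2.076558) = -0.163473
  f'(2.076558) = -0.984474
  x_2 = 2.076558 - (-0.163473)/(-0.984474) = 1.910507
Iteration 3:
  f(1.910507) = -0.012402
  f'(1.910507) = -0.833214
  x_3 = 1.910507 - (-0.012402)/(-0.833214) = 1.895622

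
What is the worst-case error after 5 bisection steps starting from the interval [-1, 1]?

Bisection error bound: |error| ≤ (b-a)/2^n
|error| ≤ (1 - (-1))/2^5 = 2/2^5
|error| ≤ 0.0625000000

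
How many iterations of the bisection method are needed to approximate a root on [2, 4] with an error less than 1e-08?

We need (b-a)/2^n ≤ 1e-08
(4 - 2)/2^n ≤ 1e-08
2/2^n ≤ 1e-08
2^n ≥ 200000000
n ≥ log₂(200000000) = 27.58
n ≥ 28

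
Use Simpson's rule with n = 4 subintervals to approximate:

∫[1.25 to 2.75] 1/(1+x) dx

f(x) = 1/(1+x)
a = 1.25, b = 2.75, n = 4
h = (b - a)/n = 0.375000

Simpson's rule: (h/3)[f(x₀) + 4f(x₁) + 2f(x₂) + ... + f(xₙ)]

x_0 = 1.2500, f(x_0) = 0.444444, coefficient = 1
x_1 = 1.6250, f(x_1) = 0.380952, coefficient = 4
x_2 = 2.0000, f(x_2) = 0.333333, coefficient = 2
x_3 = 2.3750, f(x_3) = 0.296296, coefficient = 4
x_4 = 2.7500, f(x_4) = 0.266667, coefficient = 1

I ≈ (0.375000/3) × 4.086772 = 0.510847
Exact value: 0.510826
Error: 0.000021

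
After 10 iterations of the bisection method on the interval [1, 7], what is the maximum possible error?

Bisection error bound: |error| ≤ (b-a)/2^n
|error| ≤ (7 - 1)/2^10 = 6/2^10
|error| ≤ 0.0058593750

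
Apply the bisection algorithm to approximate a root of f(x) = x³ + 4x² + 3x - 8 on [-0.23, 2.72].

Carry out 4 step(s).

f(x) = x³ + 4x² + 3x - 8
Initial interval: [-0.23, 2.72]

Iteration 1:
  c_1 = (-0.230000 + 2.720000)/2 = 1.245000
  f(c_1) = f(1.245000) = 3.864881
  f(a) × f(c) < 0, new interval: [-0.230000, 1.245000]
Iteration 2:
  c_2 = (-0.230000 + 1.245000)/2 = 0.507500
  f(c_2) = f(0.507500) = -5.316565
  f(a) × f(c) ≥ 0, new interval: [0.507500, 1.245000]
Iteration 3:
  c_3 = (0.507500 + 1.245000)/2 = 0.876250
  f(c_3) = f(0.876250) = -1.627197
  f(a) × f(c) ≥ 0, new interval: [0.876250, 1.245000]
Iteration 4:
  c_4 = (0.876250 + 1.245000)/2 = 1.060625
  f(c_4) = f(1.060625) = 0.874701
  f(a) × f(c) < 0, new interval: [0.876250, 1.060625]

After 4 iteration(s), the approximation is c_4 = 1.060625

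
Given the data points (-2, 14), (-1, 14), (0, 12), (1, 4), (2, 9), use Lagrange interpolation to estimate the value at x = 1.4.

Lagrange interpolation formula:
P(x) = Σ yᵢ × Lᵢ(x)
where Lᵢ(x) = Π_{j≠i} (x - xⱼ)/(xᵢ - xⱼ)

L_0(1.4) = (1.4 - (-1))/(-2 - (-1)) × (1.4 - 0)/(-2 - 0) × (1.4 - 1)/(-2 - 1) × (1.4 - 2)/(-2 - 2) = -0.033600
L_1(1.4) = (1.4 - (-2))/(-1 - (-2)) × (1.4 - 0)/(-1 - 0) × (1.4 - 1)/(-1 - 1) × (1.4 - 2)/(-1 - 2) = 0.190400
L_2(1.4) = (1.4 - (-2))/(0 - (-2)) × (1.4 - (-1))/(0 - (-1)) × (1.4 - 1)/(0 - 1) × (1.4 - 2)/(0 - 2) = -0.489600
L_3(1.4) = (1.4 - (-2))/(1 - (-2)) × (1.4 - (-1))/(1 - (-1)) × (1.4 - 0)/(1 - 0) × (1.4 - 2)/(1 - 2) = 1.142400
L_4(1.4) = (1.4 - (-2))/(2 - (-2)) × (1.4 - (-1))/(2 - (-1)) × (1.4 - 0)/(2 - 0) × (1.4 - 1)/(2 - 1) = 0.190400

P(1.4) = 14×L_0(1.4) + 14×L_1(1.4) + 12×L_2(1.4) + 4×L_3(1.4) + 9×L_4(1.4)
P(1.4) = 2.603200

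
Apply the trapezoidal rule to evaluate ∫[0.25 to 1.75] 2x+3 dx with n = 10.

f(x) = 2x+3
a = 0.25, b = 1.75, n = 10
h = (b - a)/n = 0.150000

Trapezoidal rule: (h/2)[f(x₀) + 2f(x₁) + 2f(x₂) + ... + f(xₙ)]

x_0 = 0.2500, f(x_0) = 3.500000, coefficient = 1
x_1 = 0.4000, f(x_1) = 3.800000, coefficient = 2
x_2 = 0.5500, f(x_2) = 4.100000, coefficient = 2
x_3 = 0.7000, f(x_3) = 4.400000, coefficient = 2
x_4 = 0.8500, f(x_4) = 4.700000, coefficient = 2
x_5 = 1.0000, f(x_5) = 5.000000, coefficient = 2
x_6 = 1.1500, f(x_6) = 5.300000, coefficient = 2
x_7 = 1.3000, f(x_7) = 5.600000, coefficient = 2
x_8 = 1.4500, f(x_8) = 5.900000, coefficient = 2
x_9 = 1.6000, f(x_9) = 6.200000, coefficient = 2
x_10 = 1.7500, f(x_10) = 6.500000, coefficient = 1

I ≈ (0.150000/2) × 100.000000 = 7.500000
Exact value: 7.500000
Error: 0.000000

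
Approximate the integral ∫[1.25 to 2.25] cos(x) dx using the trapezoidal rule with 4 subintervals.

f(x) = cos(x)
a = 1.25, b = 2.25, n = 4
h = (b - a)/n = 0.250000

Trapezoidal rule: (h/2)[f(x₀) + 2f(x₁) + 2f(x₂) + ... + f(xₙ)]

x_0 = 1.2500, f(x_0) = 0.315322, coefficient = 1
x_1 = 1.5000, f(x_1) = 0.070737, coefficient = 2
x_2 = 1.7500, f(x_2) = -0.178246, coefficient = 2
x_3 = 2.0000, f(x_3) = -0.416147, coefficient = 2
x_4 = 2.2500, f(x_4) = -0.628174, coefficient = 1

I ≈ (0.250000/2) × -1.360163 = -0.170020
Exact value: -0.170911
Error: 0.000891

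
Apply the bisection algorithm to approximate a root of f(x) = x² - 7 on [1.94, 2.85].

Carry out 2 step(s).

f(x) = x² - 7
Initial interval: [1.94, 2.85]

Iteration 1:
  c_1 = (1.940000 + 2.850000)/2 = 2.395000
  f(c_1) = f(2.395000) = -1.263975
  f(a) × f(c) ≥ 0, new interval: [2.395000, 2.850000]
Iteration 2:
  c_2 = (2.395000 + 2.850000)/2 = 2.622500
  f(c_2) = f(2.622500) = -0.122494
  f(a) × f(c) ≥ 0, new interval: [2.622500, 2.850000]

After 2 iteration(s), the approximation is c_2 = 2.622500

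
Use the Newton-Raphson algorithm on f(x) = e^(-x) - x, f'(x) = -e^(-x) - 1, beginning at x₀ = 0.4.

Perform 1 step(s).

f(x) = e^(-x) - x
f'(x) = -e^(-x) - 1
x₀ = 0.4

Newton-Raphson formula: x_{n+1} = x_n - f(x_n)/f'(x_n)

Iteration 1:
  f(0.400000) = 0.270320
  f'(0.400000) = -1.670320
  x_1 = 0.400000 - 0.270320/(-1.670320) = 0.561837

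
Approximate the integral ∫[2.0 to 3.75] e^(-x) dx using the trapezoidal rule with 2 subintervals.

f(x) = e^(-x)
a = 2.0, b = 3.75, n = 2
h = (b - a)/n = 0.875000

Trapezoidal rule: (h/2)[f(x₀) + 2f(x₁) + 2f(x₂) + ... + f(xₙ)]

x_0 = 2.0000, f(x_0) = 0.135335, coefficient = 1
x_1 = 2.8750, f(x_1) = 0.056416, coefficient = 2
x_2 = 3.7500, f(x_2) = 0.023518, coefficient = 1

I ≈ (0.875000/2) × 0.271685 = 0.118862
Exact value: 0.111818
Error: 0.007045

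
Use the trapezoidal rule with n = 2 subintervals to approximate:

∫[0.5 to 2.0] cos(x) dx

f(x) = cos(x)
a = 0.5, b = 2.0, n = 2
h = (b - a)/n = 0.750000

Trapezoidal rule: (h/2)[f(x₀) + 2f(x₁) + 2f(x₂) + ... + f(xₙ)]

x_0 = 0.5000, f(x_0) = 0.877583, coefficient = 1
x_1 = 1.2500, f(x_1) = 0.315322, coefficient = 2
x_2 = 2.0000, f(x_2) = -0.416147, coefficient = 1

I ≈ (0.750000/2) × 1.092080 = 0.409530
Exact value: 0.429872
Error: 0.020342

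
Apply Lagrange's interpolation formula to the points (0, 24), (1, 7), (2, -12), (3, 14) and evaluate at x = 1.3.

Lagrange interpolation formula:
P(x) = Σ yᵢ × Lᵢ(x)
where Lᵢ(x) = Π_{j≠i} (x - xⱼ)/(xᵢ - xⱼ)

L_0(1.3) = (1.3 - 1)/(0 - 1) × (1.3 - 2)/(0 - 2) × (1.3 - 3)/(0 - 3) = -0.059500
L_1(1.3) = (1.3 - 0)/(1 - 0) × (1.3 - 2)/(1 - 2) × (1.3 - 3)/(1 - 3) = 0.773500
L_2(1.3) = (1.3 - 0)/(2 - 0) × (1.3 - 1)/(2 - 1) × (1.3 - 3)/(2 - 3) = 0.331500
L_3(1.3) = (1.3 - 0)/(3 - 0) × (1.3 - 1)/(3 - 1) × (1.3 - 2)/(3 - 2) = -0.045500

P(1.3) = 24×L_0(1.3) + 7×L_1(1.3) + (-12)×L_2(1.3) + 14×L_3(1.3)
P(1.3) = -0.628500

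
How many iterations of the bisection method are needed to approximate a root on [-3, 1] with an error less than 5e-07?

We need (b-a)/2^n ≤ 5e-07
(1 - (-3))/2^n ≤ 5e-07
4/2^n ≤ 5e-07
2^n ≥ 8000000
n ≥ log₂(8000000) = 22.93
n ≥ 23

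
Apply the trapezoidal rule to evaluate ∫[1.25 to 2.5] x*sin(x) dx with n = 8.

f(x) = x*sin(x)
a = 1.25, b = 2.5, n = 8
h = (b - a)/n = 0.156250

Trapezoidal rule: (h/2)[f(x₀) + 2f(x₁) + 2f(x₂) + ... + f(xₙ)]

x_0 = 1.2500, f(x_0) = 1.186231, coefficient = 1
x_1 = 1.4062, f(x_1) = 1.387255, coefficient = 2
x_2 = 1.5625, f(x_2) = 1.562446, coefficient = 2
x_3 = 1.7188, f(x_3) = 1.699972, coefficient = 2
x_4 = 1.8750, f(x_4) = 1.788911, coefficient = 2
x_5 = 2.0312, f(x_5) = 1.819697, coefficient = 2
x_6 = 2.1875, f(x_6) = 1.784539, coefficient = 2
x_7 = 2.3438, f(x_7) = 1.677777, coefficient = 2
x_8 = 2.5000, f(x_8) = 1.496180, coefficient = 1

I ≈ (0.156250/2) × 26.123607 = 2.040907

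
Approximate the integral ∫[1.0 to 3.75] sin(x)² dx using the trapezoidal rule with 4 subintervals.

f(x) = sin(x)²
a = 1.0, b = 3.75, n = 4
h = (b - a)/n = 0.687500

Trapezoidal rule: (h/2)[f(x₀) + 2f(x₁) + 2f(x₂) + ... + f(xₙ)]

x_0 = 1.0000, f(x_0) = 0.708073, coefficient = 1
x_1 = 1.6875, f(x_1) = 0.986442, coefficient = 2
x_2 = 2.3750, f(x_2) = 0.481199, coefficient = 2
x_3 = 3.0625, f(x_3) = 0.006243, coefficient = 2
x_4 = 3.7500, f(x_4) = 0.326682, coefficient = 1

I ≈ (0.687500/2) × 3.982523 = 1.368992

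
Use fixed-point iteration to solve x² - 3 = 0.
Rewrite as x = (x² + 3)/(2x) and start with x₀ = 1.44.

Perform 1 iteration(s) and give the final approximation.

Equation: x² - 3 = 0
Fixed-point form: x = (x² + 3)/(2x)
x₀ = 1.44

x_1 = g(1.440000) = 1.761667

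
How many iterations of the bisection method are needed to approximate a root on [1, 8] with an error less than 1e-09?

We need (b-a)/2^n ≤ 1e-09
(8 - 1)/2^n ≤ 1e-09
7/2^n ≤ 1e-09
2^n ≥ 7000000000
n ≥ log₂(7000000000) = 32.70
n ≥ 33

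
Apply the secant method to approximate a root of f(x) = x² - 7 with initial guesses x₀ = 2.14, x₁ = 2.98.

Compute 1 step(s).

f(x) = x² - 7
x₀ = 2.14, x₁ = 2.98

Secant formula: x_{n+1} = x_n - f(x_n)(x_n - x_{n-1})/(f(x_n) - f(x_{n-1}))

Iteration 1:
  f(2.140000) = -2.420400
  f(2.980000) = 1.880400
  x_2 = 2.980000 - 1.880400×(2.980000 - 2.140000)/(1.880400 - (-2.420400))
       = 2.612734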